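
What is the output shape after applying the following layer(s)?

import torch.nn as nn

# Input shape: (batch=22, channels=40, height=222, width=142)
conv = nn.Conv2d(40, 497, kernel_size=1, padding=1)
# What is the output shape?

Input shape: (22, 40, 222, 142)
Output shape: (22, 497, 224, 144)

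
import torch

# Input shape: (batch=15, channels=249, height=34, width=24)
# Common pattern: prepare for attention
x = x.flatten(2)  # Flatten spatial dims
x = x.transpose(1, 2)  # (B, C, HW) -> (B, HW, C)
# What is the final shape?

Input shape: (15, 249, 34, 24)
  -> after flatten(2): (15, 249, 816)
Output shape: (15, 816, 249)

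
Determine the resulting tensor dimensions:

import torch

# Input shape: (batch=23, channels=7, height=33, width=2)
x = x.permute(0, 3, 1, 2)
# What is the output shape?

Input shape: (23, 7, 33, 2)
Output shape: (23, 2, 7, 33)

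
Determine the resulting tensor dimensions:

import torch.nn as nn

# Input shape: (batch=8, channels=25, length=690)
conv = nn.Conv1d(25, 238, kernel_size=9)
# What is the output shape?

Input shape: (8, 25, 690)
Output shape: (8, 238, 682)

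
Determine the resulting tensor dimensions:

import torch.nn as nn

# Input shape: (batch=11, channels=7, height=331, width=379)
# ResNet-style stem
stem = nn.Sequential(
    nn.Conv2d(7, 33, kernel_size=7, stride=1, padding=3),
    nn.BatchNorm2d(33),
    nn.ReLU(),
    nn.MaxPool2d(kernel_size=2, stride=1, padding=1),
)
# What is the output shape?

Input shape: (11, 7, 331, 379)
  -> after Conv2d 7x7 stride=1: (11, 33, 331, 379)
Output shape: (11, 33, 332, 380)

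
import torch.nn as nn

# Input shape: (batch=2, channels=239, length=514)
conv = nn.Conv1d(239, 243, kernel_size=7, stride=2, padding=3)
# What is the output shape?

Input shape: (2, 239, 514)
Output shape: (2, 243, 257)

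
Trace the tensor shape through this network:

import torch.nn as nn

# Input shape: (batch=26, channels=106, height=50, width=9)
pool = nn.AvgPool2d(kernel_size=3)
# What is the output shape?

Input shape: (26, 106, 50, 9)
Output shape: (26, 106, 16, 3)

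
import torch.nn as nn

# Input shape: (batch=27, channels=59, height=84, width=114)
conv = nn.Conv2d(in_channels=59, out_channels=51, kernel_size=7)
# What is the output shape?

Input shape: (27, 59, 84, 114)
Output shape: (27, 51, 78, 108)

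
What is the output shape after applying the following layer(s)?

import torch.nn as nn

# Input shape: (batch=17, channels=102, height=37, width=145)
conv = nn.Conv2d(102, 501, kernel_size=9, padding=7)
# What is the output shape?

Input shape: (17, 102, 37, 145)
Output shape: (17, 501, 43, 151)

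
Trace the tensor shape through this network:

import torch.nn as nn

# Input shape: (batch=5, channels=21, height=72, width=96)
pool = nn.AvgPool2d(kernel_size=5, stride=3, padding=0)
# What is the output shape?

Input shape: (5, 21, 72, 96)
Output shape: (5, 21, 23, 31)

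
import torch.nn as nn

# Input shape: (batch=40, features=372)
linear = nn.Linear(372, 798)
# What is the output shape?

Input shape: (40, 372)
Output shape: (40, 798)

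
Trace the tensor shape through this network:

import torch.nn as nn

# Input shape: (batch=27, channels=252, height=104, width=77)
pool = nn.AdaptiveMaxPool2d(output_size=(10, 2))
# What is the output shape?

Input shape: (27, 252, 104, 77)
Output shape: (27, 252, 10, 2)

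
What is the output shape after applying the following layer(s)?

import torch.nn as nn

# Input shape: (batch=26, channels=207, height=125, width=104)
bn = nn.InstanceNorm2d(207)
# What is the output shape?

Input shape: (26, 207, 125, 104)
Output shape: (26, 207, 125, 104)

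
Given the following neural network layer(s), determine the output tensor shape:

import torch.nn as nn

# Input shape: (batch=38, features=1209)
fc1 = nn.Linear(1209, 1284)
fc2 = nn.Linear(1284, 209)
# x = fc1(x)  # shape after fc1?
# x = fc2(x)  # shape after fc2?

Input shape: (38, 1209)
  -> after fc1: (38, 1284)
Output shape: (38, 209)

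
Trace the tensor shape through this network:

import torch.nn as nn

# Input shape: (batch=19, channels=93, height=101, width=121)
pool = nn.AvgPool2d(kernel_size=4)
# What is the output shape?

Input shape: (19, 93, 101, 121)
Output shape: (19, 93, 25, 30)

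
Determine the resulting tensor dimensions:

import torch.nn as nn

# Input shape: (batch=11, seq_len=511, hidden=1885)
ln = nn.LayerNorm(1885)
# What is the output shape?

Input shape: (11, 511, 1885)
Output shape: (11, 511, 1885)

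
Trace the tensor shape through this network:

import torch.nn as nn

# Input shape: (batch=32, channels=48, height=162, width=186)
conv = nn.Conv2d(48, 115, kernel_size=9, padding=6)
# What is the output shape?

Input shape: (32, 48, 162, 186)
Output shape: (32, 115, 166, 190)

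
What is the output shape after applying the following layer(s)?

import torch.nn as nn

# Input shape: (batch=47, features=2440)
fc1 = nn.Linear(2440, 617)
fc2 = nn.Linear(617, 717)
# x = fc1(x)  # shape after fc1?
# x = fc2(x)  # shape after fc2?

Input shape: (47, 2440)
  -> after fc1: (47, 617)
Output shape: (47, 717)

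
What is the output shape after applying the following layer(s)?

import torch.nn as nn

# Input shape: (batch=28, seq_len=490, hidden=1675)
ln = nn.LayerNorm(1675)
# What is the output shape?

Input shape: (28, 490, 1675)
Output shape: (28, 490, 1675)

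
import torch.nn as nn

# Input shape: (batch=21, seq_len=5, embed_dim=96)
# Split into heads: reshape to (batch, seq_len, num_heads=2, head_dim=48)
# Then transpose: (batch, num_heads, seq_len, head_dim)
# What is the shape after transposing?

Input shape: (21, 5, 96)
  -> after reshape: (21, 5, 2, 48)
Output shape: (21, 2, 5, 48)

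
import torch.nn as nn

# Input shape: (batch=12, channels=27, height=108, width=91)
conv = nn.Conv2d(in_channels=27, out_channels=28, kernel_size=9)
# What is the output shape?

Input shape: (12, 27, 108, 91)
Output shape: (12, 28, 100, 83)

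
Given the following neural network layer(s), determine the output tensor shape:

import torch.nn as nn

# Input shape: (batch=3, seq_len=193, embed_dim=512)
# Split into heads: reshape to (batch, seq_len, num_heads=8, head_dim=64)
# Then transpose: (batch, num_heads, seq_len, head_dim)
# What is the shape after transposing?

Input shape: (3, 193, 512)
  -> after reshape: (3, 193, 8, 64)
Output shape: (3, 8, 193, 64)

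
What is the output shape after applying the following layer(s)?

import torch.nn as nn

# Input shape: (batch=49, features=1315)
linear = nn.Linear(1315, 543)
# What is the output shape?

Input shape: (49, 1315)
Output shape: (49, 543)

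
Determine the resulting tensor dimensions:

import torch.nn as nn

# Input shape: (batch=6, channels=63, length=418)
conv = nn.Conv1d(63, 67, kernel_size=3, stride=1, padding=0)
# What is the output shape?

Input shape: (6, 63, 418)
Output shape: (6, 67, 416)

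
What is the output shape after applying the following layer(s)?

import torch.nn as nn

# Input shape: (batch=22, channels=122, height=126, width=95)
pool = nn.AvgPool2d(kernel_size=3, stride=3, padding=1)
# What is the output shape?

Input shape: (22, 122, 126, 95)
Output shape: (22, 122, 42, 32)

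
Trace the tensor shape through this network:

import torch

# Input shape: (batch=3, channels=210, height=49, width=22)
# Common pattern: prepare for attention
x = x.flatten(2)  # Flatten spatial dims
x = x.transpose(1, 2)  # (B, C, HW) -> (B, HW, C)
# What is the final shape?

Input shape: (3, 210, 49, 22)
  -> after flatten(2): (3, 210, 1078)
Output shape: (3, 1078, 210)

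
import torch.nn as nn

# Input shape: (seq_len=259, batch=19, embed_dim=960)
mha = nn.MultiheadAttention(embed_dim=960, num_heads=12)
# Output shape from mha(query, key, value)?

Input shape: (259, 19, 960)
Output shape: (259, 19, 960)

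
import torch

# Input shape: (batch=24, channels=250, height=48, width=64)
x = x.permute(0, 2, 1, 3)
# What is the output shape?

Input shape: (24, 250, 48, 64)
Output shape: (24, 48, 250, 64)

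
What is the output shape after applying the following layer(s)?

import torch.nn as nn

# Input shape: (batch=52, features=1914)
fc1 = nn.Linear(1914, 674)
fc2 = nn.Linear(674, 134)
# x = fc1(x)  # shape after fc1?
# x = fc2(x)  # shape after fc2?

Input shape: (52, 1914)
  -> after fc1: (52, 674)
Output shape: (52, 134)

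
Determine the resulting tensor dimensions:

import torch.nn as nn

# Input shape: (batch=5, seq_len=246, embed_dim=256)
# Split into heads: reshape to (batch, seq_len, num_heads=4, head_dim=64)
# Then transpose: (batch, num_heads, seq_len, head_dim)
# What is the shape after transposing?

Input shape: (5, 246, 256)
  -> after reshape: (5, 246, 4, 64)
Output shape: (5, 4, 246, 64)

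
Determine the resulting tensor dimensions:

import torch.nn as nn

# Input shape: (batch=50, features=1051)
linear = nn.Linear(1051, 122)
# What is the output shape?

Input shape: (50, 1051)
Output shape: (50, 122)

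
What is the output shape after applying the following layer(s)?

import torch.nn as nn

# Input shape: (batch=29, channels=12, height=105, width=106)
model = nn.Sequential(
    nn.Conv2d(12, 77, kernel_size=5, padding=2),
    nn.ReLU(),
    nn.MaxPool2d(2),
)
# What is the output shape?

Input shape: (29, 12, 105, 106)
  -> after Conv2d: (29, 77, 105, 106)
  -> after ReLU: (29, 77, 105, 106)
Output shape: (29, 77, 52, 53)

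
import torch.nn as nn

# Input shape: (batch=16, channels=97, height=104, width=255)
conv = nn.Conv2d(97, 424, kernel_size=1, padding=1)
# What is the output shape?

Input shape: (16, 97, 104, 255)
Output shape: (16, 424, 106, 257)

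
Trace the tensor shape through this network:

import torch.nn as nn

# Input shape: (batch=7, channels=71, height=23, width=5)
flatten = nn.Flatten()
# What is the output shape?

Input shape: (7, 71, 23, 5)
Output shape: (7, 8165)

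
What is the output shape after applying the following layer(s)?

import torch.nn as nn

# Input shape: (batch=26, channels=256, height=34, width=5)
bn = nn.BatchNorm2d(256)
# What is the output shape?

Input shape: (26, 256, 34, 5)
Output shape: (26, 256, 34, 5)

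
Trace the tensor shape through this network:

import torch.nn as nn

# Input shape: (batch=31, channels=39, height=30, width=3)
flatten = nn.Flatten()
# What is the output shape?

Input shape: (31, 39, 30, 3)
Output shape: (31, 3510)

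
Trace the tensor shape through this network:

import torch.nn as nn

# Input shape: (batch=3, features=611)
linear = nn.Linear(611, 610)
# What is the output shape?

Input shape: (3, 611)
Output shape: (3, 610)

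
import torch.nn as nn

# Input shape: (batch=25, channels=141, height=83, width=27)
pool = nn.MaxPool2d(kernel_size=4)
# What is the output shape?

Input shape: (25, 141, 83, 27)
Output shape: (25, 141, 20, 6)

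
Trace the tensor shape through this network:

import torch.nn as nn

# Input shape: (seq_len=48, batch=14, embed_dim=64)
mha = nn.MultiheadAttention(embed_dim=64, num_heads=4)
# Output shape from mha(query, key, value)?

Input shape: (48, 14, 64)
Output shape: (48, 14, 64)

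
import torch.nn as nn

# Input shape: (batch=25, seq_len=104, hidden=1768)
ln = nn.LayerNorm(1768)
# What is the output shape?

Input shape: (25, 104, 1768)
Output shape: (25, 104, 1768)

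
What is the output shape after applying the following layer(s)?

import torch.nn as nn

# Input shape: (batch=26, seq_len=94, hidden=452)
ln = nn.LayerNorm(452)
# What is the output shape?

Input shape: (26, 94, 452)
Output shape: (26, 94, 452)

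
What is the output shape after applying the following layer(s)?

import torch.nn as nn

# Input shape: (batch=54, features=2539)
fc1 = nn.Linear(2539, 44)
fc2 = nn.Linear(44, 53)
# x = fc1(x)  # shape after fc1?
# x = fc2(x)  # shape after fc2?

Input shape: (54, 2539)
  -> after fc1: (54, 44)
Output shape: (54, 53)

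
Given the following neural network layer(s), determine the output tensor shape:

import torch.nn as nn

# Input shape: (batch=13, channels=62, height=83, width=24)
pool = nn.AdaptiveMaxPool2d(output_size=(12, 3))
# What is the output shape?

Input shape: (13, 62, 83, 24)
Output shape: (13, 62, 12, 3)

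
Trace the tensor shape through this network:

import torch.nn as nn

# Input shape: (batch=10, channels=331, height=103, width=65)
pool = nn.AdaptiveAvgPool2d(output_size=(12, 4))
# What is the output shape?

Input shape: (10, 331, 103, 65)
Output shape: (10, 331, 12, 4)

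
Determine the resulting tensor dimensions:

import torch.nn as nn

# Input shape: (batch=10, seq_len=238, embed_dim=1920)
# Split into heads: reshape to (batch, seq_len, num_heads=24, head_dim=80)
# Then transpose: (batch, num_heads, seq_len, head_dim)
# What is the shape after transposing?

Input shape: (10, 238, 1920)
  -> after reshape: (10, 238, 24, 80)
Output shape: (10, 24, 238, 80)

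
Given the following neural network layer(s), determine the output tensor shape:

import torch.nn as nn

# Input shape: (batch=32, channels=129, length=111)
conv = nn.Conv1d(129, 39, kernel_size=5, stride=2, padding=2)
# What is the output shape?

Input shape: (32, 129, 111)
Output shape: (32, 39, 56)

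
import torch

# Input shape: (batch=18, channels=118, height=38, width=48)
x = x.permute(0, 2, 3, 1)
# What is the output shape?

Input shape: (18, 118, 38, 48)
Output shape: (18, 38, 48, 118)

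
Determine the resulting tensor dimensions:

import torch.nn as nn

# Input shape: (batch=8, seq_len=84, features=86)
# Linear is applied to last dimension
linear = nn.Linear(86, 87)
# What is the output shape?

Input shape: (8, 84, 86)
Output shape: (8, 84, 87)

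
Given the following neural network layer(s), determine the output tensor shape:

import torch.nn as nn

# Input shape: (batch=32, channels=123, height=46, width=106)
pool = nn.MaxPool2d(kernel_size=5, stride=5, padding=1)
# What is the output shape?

Input shape: (32, 123, 46, 106)
Output shape: (32, 123, 9, 21)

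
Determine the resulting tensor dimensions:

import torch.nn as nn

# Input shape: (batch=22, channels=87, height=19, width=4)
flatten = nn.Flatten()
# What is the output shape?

Input shape: (22, 87, 19, 4)
Output shape: (22, 6612)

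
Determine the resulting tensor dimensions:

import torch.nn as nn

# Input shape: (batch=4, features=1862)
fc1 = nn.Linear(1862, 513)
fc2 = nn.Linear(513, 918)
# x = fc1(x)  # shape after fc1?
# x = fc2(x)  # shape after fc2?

Input shape: (4, 1862)
  -> after fc1: (4, 513)
Output shape: (4, 918)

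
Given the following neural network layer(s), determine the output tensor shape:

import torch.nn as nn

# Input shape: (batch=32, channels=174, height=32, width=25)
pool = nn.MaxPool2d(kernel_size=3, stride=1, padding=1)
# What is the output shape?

Input shape: (32, 174, 32, 25)
Output shape: (32, 174, 32, 25)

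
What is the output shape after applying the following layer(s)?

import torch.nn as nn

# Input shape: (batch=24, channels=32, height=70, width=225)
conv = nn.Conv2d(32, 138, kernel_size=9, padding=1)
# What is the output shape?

Input shape: (24, 32, 70, 225)
Output shape: (24, 138, 64, 219)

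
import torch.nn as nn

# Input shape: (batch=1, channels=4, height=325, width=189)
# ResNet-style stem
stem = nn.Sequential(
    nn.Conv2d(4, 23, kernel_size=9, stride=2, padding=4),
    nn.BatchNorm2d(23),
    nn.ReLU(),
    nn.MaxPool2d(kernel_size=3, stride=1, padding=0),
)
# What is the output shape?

Input shape: (1, 4, 325, 189)
  -> after Conv2d 9x9 stride=2: (1, 23, 163, 95)
Output shape: (1, 23, 161, 93)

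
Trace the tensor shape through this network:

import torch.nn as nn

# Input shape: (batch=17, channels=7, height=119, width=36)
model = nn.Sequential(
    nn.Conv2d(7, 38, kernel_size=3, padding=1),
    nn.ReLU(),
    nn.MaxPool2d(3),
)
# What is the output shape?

Input shape: (17, 7, 119, 36)
  -> after Conv2d: (17, 38, 119, 36)
  -> after ReLU: (17, 38, 119, 36)
Output shape: (17, 38, 39, 12)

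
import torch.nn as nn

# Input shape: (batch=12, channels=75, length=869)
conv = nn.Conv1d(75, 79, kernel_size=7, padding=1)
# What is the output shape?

Input shape: (12, 75, 869)
Output shape: (12, 79, 865)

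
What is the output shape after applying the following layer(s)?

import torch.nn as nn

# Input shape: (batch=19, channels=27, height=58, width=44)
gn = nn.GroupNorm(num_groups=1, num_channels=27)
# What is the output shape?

Input shape: (19, 27, 58, 44)
Output shape: (19, 27, 58, 44)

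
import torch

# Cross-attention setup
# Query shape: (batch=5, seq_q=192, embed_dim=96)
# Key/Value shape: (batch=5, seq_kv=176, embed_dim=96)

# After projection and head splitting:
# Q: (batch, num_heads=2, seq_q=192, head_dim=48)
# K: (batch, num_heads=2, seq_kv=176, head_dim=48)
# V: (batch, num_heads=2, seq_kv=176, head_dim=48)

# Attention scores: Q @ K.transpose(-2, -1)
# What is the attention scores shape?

Input shape: (5, 192, 96)
Output shape: (5, 2, 192, 176)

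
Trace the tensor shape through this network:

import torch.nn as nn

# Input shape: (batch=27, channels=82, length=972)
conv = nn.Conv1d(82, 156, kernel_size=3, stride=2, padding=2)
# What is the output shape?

Input shape: (27, 82, 972)
Output shape: (27, 156, 487)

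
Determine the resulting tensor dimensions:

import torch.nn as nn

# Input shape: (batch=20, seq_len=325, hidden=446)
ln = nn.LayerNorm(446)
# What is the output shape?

Input shape: (20, 325, 446)
Output shape: (20, 325, 446)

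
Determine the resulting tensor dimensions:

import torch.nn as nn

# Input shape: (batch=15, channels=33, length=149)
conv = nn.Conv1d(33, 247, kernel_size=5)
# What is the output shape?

Input shape: (15, 33, 149)
Output shape: (15, 247, 145)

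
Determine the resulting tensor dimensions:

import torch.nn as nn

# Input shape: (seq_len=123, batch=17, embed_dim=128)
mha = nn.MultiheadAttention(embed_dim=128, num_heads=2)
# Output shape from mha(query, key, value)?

Input shape: (123, 17, 128)
Output shape: (123, 17, 128)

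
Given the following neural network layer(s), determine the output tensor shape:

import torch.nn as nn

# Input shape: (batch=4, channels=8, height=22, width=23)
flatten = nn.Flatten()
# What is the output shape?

Input shape: (4, 8, 22, 23)
Output shape: (4, 4048)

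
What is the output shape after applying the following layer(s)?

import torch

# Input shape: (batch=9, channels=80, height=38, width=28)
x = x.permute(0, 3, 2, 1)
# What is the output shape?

Input shape: (9, 80, 38, 28)
Output shape: (9, 28, 38, 80)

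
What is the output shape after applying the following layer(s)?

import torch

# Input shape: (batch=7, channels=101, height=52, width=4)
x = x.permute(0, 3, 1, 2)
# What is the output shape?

Input shape: (7, 101, 52, 4)
Output shape: (7, 4, 101, 52)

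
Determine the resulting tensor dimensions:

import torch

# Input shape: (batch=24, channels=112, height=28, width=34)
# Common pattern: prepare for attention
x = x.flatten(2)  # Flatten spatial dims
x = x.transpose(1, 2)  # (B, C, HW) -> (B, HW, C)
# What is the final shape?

Input shape: (24, 112, 28, 34)
  -> after flatten(2): (24, 112, 952)
Output shape: (24, 952, 112)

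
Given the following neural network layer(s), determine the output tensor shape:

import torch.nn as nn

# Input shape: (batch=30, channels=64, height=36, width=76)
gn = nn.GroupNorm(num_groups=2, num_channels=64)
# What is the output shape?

Input shape: (30, 64, 36, 76)
Output shape: (30, 64, 36, 76)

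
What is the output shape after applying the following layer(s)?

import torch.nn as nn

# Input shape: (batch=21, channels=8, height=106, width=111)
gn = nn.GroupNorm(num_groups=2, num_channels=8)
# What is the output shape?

Input shape: (21, 8, 106, 111)
Output shape: (21, 8, 106, 111)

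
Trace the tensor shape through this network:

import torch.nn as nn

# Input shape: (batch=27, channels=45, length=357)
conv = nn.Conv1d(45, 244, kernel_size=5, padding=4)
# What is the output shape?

Input shape: (27, 45, 357)
Output shape: (27, 244, 361)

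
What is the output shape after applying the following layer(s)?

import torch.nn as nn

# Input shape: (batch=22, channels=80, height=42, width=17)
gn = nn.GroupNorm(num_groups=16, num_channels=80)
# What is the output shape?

Input shape: (22, 80, 42, 17)
Output shape: (22, 80, 42, 17)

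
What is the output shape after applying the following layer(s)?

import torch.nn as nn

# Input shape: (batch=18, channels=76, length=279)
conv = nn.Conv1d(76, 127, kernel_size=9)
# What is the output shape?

Input shape: (18, 76, 279)
Output shape: (18, 127, 271)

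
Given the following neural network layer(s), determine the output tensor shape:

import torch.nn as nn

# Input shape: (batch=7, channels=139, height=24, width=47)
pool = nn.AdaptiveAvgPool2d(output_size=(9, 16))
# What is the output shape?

Input shape: (7, 139, 24, 47)
Output shape: (7, 139, 9, 16)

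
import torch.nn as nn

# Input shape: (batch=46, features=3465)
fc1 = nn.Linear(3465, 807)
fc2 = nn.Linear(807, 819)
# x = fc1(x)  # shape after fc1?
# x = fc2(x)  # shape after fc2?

Input shape: (46, 3465)
  -> after fc1: (46, 807)
Output shape: (46, 819)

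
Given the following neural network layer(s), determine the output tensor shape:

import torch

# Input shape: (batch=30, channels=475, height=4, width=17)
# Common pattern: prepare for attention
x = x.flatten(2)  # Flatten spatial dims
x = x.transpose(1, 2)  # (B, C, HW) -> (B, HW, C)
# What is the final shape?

Input shape: (30, 475, 4, 17)
  -> after flatten(2): (30, 475, 68)
Output shape: (30, 68, 475)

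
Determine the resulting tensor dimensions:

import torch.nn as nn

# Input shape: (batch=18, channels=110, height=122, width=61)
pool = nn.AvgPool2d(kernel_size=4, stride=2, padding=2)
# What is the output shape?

Input shape: (18, 110, 122, 61)
Output shape: (18, 110, 62, 31)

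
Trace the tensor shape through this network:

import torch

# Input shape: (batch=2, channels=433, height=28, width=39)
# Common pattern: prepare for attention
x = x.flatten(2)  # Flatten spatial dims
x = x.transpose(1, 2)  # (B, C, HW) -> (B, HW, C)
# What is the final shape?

Input shape: (2, 433, 28, 39)
  -> after flatten(2): (2, 433, 1092)
Output shape: (2, 1092, 433)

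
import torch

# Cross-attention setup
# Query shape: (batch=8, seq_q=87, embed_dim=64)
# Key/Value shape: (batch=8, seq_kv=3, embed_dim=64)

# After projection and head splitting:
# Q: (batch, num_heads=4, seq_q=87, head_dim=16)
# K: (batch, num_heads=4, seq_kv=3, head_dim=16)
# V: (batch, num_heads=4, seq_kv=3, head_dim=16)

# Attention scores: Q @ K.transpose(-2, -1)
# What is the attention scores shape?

Input shape: (8, 87, 64)
Output shape: (8, 4, 87, 3)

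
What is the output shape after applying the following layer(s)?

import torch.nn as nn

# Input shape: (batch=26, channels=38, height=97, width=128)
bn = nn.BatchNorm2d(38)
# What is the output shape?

Input shape: (26, 38, 97, 128)
Output shape: (26, 38, 97, 128)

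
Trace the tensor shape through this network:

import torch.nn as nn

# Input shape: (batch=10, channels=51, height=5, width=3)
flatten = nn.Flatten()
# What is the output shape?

Input shape: (10, 51, 5, 3)
Output shape: (10, 765)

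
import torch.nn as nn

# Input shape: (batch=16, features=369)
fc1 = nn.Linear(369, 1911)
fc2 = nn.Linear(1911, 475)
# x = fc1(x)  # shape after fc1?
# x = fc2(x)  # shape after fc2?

Input shape: (16, 369)
  -> after fc1: (16, 1911)
Output shape: (16, 475)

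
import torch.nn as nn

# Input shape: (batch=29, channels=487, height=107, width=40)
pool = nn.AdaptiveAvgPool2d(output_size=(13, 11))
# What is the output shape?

Input shape: (29, 487, 107, 40)
Output shape: (29, 487, 13, 11)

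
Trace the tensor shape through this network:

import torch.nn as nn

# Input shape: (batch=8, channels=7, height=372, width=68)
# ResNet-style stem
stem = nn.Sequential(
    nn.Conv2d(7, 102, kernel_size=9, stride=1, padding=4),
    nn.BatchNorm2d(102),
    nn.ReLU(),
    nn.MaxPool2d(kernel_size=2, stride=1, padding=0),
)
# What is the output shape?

Input shape: (8, 7, 372, 68)
  -> after Conv2d 9x9 stride=1: (8, 102, 372, 68)
Output shape: (8, 102, 371, 67)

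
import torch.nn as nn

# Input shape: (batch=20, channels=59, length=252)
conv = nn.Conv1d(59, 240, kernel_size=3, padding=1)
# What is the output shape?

Input shape: (20, 59, 252)
Output shape: (20, 240, 252)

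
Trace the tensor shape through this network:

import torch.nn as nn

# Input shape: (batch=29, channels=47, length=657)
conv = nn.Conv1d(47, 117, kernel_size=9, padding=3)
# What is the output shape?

Input shape: (29, 47, 657)
Output shape: (29, 117, 655)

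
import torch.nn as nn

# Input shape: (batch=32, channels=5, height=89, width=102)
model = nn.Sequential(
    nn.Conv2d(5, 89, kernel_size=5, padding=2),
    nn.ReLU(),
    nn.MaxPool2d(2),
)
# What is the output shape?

Input shape: (32, 5, 89, 102)
  -> after Conv2d: (32, 89, 89, 102)
  -> after ReLU: (32, 89, 89, 102)
Output shape: (32, 89, 44, 51)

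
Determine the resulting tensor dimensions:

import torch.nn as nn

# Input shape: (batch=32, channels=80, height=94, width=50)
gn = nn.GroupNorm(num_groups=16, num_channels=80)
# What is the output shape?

Input shape: (32, 80, 94, 50)
Output shape: (32, 80, 94, 50)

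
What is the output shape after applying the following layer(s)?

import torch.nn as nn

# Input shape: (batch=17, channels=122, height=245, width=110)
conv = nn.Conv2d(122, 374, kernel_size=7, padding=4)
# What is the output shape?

Input shape: (17, 122, 245, 110)
Output shape: (17, 374, 247, 112)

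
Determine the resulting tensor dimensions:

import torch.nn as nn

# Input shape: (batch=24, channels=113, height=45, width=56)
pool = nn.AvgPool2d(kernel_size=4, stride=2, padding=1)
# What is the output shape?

Input shape: (24, 113, 45, 56)
Output shape: (24, 113, 22, 28)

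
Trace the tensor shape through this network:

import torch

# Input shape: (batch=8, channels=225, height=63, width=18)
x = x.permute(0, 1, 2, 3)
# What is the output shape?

Input shape: (8, 225, 63, 18)
Output shape: (8, 225, 63, 18)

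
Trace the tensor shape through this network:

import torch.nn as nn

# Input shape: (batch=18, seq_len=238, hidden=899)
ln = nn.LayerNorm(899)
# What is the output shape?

Input shape: (18, 238, 899)
Output shape: (18, 238, 899)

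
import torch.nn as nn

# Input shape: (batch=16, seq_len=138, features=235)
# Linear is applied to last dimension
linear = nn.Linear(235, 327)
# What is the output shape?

Input shape: (16, 138, 235)
Output shape: (16, 138, 327)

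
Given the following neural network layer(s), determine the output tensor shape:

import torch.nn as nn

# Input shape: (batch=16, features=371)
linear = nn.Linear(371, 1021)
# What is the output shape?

Input shape: (16, 371)
Output shape: (16, 1021)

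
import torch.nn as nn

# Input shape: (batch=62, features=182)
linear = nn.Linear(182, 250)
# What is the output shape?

Input shape: (62, 182)
Output shape: (62, 250)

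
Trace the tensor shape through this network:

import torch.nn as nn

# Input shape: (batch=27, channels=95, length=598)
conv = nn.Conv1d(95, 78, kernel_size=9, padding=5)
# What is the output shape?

Input shape: (27, 95, 598)
Output shape: (27, 78, 600)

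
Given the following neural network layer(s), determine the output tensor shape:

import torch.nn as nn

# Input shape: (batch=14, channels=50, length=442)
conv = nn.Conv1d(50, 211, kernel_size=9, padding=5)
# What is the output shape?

Input shape: (14, 50, 442)
Output shape: (14, 211, 444)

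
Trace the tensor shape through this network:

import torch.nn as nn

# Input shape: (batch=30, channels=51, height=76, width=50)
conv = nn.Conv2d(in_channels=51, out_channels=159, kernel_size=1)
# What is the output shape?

Input shape: (30, 51, 76, 50)
Output shape: (30, 159, 76, 50)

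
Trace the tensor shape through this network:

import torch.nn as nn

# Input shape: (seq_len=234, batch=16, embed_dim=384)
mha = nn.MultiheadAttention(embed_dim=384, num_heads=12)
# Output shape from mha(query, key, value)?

Input shape: (234, 16, 384)
Output shape: (234, 16, 384)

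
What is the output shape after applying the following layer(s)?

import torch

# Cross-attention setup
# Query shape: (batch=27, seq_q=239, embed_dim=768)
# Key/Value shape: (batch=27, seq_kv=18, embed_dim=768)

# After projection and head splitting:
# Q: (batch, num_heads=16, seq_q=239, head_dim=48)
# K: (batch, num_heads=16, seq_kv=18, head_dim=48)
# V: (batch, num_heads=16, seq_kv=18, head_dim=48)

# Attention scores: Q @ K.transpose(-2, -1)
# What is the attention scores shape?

Input shape: (27, 239, 768)
Output shape: (27, 16, 239, 18)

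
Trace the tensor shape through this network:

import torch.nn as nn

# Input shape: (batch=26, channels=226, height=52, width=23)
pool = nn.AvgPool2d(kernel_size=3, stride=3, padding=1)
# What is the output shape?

Input shape: (26, 226, 52, 23)
Output shape: (26, 226, 18, 8)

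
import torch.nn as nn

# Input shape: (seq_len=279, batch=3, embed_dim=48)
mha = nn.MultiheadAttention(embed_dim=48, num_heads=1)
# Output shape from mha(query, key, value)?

Input shape: (279, 3, 48)
Output shape: (279, 3, 48)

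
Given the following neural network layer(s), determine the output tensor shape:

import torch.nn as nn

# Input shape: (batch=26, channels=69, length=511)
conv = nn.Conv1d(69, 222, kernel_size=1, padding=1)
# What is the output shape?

Input shape: (26, 69, 511)
Output shape: (26, 222, 513)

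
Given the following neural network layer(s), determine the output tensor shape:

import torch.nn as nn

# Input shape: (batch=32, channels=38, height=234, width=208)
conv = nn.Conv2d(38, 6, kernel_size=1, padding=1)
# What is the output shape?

Input shape: (32, 38, 234, 208)
Output shape: (32, 6, 236, 210)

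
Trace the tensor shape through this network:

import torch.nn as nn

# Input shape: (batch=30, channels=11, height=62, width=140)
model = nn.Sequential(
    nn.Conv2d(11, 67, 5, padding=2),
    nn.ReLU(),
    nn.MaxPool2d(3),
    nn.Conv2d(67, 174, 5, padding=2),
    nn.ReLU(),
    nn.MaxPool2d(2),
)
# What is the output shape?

Input shape: (30, 11, 62, 140)
  -> after first Conv2d: (30, 67, 62, 140)
  -> after first MaxPool2d: (30, 67, 20, 46)
  -> after second Conv2d: (30, 174, 20, 46)
Output shape: (30, 174, 10, 23)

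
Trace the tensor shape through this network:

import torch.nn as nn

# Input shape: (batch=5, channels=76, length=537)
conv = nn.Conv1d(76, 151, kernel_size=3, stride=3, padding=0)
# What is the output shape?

Input shape: (5, 76, 537)
Output shape: (5, 151, 179)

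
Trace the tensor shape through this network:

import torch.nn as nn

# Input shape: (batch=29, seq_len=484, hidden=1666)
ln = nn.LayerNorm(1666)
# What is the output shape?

Input shape: (29, 484, 1666)
Output shape: (29, 484, 1666)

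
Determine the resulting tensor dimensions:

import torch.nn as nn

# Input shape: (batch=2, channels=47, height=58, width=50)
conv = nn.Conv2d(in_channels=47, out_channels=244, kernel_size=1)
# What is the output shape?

Input shape: (2, 47, 58, 50)
Output shape: (2, 244, 58, 50)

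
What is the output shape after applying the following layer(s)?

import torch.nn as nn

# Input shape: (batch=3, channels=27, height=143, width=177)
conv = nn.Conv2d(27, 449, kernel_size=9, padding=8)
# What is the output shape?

Input shape: (3, 27, 143, 177)
Output shape: (3, 449, 151, 185)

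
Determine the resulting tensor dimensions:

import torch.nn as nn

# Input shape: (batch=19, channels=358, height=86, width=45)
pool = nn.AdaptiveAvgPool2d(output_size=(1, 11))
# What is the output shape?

Input shape: (19, 358, 86, 45)
Output shape: (19, 358, 1, 11)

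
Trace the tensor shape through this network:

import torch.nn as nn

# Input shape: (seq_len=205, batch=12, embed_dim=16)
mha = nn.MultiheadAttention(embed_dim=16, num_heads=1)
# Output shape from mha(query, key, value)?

Input shape: (205, 12, 16)
Output shape: (205, 12, 16)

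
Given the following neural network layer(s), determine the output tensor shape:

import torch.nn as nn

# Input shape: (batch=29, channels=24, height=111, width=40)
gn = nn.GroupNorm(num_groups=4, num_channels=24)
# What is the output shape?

Input shape: (29, 24, 111, 40)
Output shape: (29, 24, 111, 40)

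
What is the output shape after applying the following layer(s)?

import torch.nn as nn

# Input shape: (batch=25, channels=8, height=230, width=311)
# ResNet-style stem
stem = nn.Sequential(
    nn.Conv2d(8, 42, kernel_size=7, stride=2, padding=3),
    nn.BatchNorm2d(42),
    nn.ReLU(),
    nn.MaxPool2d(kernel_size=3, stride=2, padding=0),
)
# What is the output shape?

Input shape: (25, 8, 230, 311)
  -> after Conv2d 7x7 stride=2: (25, 42, 115, 156)
Output shape: (25, 42, 57, 77)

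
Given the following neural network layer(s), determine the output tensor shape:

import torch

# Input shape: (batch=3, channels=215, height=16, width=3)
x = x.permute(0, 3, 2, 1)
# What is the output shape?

Input shape: (3, 215, 16, 3)
Output shape: (3, 3, 16, 215)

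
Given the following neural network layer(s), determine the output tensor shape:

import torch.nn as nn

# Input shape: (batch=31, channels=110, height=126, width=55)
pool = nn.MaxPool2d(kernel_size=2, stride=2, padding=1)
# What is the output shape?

Input shape: (31, 110, 126, 55)
Output shape: (31, 110, 64, 28)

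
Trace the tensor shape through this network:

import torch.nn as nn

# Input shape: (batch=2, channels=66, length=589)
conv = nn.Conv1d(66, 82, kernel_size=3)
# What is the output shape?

Input shape: (2, 66, 589)
Output shape: (2, 82, 587)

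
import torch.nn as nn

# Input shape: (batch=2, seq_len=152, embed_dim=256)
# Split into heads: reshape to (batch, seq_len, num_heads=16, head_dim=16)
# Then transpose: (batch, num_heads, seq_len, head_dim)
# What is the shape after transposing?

Input shape: (2, 152, 256)
  -> after reshape: (2, 152, 16, 16)
Output shape: (2, 16, 152, 16)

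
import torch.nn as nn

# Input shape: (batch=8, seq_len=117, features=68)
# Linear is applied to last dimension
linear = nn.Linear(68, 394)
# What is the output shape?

Input shape: (8, 117, 68)
Output shape: (8, 117, 394)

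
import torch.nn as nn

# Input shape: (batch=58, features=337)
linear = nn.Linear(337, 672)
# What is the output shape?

Input shape: (58, 337)
Output shape: (58, 672)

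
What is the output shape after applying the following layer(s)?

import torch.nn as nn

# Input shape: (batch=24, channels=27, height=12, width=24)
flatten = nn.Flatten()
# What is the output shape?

Input shape: (24, 27, 12, 24)
Output shape: (24, 7776)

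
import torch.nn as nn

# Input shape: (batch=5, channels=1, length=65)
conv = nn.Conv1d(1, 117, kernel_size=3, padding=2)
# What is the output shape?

Input shape: (5, 1, 65)
Output shape: (5, 117, 67)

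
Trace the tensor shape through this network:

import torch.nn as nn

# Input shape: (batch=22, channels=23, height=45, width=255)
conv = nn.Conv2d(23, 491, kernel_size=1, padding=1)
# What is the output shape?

Input shape: (22, 23, 45, 255)
Output shape: (22, 491, 47, 257)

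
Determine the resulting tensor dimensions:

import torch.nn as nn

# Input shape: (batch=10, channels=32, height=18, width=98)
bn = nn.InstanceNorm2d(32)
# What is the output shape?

Input shape: (10, 32, 18, 98)
Output shape: (10, 32, 18, 98)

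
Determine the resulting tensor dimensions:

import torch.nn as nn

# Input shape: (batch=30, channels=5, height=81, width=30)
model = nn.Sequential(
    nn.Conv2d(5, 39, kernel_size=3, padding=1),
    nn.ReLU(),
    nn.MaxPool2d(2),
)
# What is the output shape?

Input shape: (30, 5, 81, 30)
  -> after Conv2d: (30, 39, 81, 30)
  -> after ReLU: (30, 39, 81, 30)
Output shape: (30, 39, 40, 15)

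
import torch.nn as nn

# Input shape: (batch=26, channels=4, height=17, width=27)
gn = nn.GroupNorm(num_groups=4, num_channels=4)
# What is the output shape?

Input shape: (26, 4, 17, 27)
Output shape: (26, 4, 17, 27)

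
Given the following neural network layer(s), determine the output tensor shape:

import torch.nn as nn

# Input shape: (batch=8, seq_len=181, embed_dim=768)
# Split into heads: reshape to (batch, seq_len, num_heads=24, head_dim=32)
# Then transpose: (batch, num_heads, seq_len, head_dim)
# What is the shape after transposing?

Input shape: (8, 181, 768)
  -> after reshape: (8, 181, 24, 32)
Output shape: (8, 24, 181, 32)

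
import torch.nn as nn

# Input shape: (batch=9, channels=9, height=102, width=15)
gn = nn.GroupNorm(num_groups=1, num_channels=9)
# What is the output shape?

Input shape: (9, 9, 102, 15)
Output shape: (9, 9, 102, 15)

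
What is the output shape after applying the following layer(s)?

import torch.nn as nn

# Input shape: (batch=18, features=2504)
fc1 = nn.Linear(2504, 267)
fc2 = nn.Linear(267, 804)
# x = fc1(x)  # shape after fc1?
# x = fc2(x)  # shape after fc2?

Input shape: (18, 2504)
  -> after fc1: (18, 267)
Output shape: (18, 804)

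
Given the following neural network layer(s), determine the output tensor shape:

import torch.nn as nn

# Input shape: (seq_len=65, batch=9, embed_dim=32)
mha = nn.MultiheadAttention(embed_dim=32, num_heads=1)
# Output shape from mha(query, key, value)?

Input shape: (65, 9, 32)
Output shape: (65, 9, 32)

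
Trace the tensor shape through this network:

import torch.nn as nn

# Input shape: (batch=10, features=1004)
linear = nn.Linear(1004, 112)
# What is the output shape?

Input shape: (10, 1004)
Output shape: (10, 112)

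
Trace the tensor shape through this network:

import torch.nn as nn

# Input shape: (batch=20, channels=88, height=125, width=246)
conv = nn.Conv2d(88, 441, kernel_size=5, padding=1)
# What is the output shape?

Input shape: (20, 88, 125, 246)
Output shape: (20, 441, 123, 244)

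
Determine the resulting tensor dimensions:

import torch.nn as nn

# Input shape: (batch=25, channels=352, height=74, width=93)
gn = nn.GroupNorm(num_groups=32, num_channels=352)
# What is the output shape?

Input shape: (25, 352, 74, 93)
Output shape: (25, 352, 74, 93)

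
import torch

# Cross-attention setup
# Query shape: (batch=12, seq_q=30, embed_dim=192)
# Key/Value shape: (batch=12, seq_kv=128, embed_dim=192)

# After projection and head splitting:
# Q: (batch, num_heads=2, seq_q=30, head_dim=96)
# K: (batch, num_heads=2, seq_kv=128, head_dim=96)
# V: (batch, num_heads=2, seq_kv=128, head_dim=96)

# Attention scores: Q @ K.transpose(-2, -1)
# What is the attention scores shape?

Input shape: (12, 30, 192)
Output shape: (12, 2, 30, 128)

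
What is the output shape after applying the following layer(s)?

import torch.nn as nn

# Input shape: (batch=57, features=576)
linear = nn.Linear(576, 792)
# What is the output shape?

Input shape: (57, 576)
Output shape: (57, 792)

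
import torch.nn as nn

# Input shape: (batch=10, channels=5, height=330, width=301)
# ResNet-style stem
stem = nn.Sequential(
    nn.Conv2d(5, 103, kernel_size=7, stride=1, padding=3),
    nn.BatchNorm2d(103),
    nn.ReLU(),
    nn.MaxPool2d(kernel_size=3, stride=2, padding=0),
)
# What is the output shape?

Input shape: (10, 5, 330, 301)
  -> after Conv2d 7x7 stride=1: (10, 103, 330, 301)
Output shape: (10, 103, 164, 150)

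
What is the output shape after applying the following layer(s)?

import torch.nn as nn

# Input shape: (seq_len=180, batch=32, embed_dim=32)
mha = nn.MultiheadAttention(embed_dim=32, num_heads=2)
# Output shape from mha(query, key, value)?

Input shape: (180, 32, 32)
Output shape: (180, 32, 32)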